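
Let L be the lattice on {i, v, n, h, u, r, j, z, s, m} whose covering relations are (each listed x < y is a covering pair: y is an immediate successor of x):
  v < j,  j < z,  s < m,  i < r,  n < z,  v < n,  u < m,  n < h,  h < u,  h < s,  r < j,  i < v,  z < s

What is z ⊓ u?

n

Common lower bounds of {z, u}: i, n, v.
The greatest among these is n.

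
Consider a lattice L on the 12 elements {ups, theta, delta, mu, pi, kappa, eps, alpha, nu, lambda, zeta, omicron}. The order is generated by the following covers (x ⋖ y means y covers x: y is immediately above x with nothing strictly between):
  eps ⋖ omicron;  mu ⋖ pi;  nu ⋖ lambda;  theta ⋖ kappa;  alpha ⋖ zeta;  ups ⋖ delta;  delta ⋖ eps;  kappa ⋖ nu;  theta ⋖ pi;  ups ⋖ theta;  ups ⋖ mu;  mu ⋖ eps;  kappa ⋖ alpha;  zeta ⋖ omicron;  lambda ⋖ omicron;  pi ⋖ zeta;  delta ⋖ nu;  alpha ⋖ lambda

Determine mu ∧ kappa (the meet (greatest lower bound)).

ups

Common lower bounds of {mu, kappa}: ups.
The greatest among these is ups.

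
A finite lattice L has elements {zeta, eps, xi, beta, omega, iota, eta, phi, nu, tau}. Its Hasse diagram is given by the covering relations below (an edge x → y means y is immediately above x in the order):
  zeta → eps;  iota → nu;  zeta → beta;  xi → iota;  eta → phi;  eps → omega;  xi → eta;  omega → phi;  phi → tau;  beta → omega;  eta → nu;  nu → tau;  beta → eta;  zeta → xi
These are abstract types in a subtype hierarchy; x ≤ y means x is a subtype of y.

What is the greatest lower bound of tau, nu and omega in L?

beta

Common lower bounds of {tau, nu, omega}: beta, zeta.
The greatest among these is beta.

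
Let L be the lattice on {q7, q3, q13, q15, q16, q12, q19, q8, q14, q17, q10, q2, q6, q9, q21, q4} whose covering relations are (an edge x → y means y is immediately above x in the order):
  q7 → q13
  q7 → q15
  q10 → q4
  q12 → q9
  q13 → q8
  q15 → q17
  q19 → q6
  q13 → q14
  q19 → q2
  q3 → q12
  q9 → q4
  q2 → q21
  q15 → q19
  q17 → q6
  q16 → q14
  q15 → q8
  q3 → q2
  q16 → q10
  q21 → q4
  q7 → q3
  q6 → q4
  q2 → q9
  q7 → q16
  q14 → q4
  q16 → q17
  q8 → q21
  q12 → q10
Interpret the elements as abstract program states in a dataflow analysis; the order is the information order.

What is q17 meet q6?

Common lower bounds of {q17, q6}: q15, q16, q17, q7.
The greatest among these is q17.

q17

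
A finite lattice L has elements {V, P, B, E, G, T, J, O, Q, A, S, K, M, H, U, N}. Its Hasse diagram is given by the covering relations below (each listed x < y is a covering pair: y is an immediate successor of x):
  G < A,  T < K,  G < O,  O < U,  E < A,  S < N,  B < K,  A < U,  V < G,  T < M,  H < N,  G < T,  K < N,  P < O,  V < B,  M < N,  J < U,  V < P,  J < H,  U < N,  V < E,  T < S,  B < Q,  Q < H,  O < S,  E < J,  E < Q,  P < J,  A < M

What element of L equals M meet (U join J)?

A

U ∨ J = U
M ∧ U = A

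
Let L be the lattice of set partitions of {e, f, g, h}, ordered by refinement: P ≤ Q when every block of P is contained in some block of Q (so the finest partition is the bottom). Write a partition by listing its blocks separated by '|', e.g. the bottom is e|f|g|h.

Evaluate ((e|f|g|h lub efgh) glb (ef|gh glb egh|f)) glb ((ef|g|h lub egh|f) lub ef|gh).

e|f|gh

e|f|g|h ∨ efgh = efgh
ef|gh ∧ egh|f = e|f|gh
efgh ∧ e|f|gh = e|f|gh
ef|g|h ∨ egh|f = efgh
efgh ∨ ef|gh = efgh
e|f|gh ∧ efgh = e|f|gh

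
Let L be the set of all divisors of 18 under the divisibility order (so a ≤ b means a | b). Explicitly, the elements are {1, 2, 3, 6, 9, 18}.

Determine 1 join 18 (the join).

18

In the divisibility order, the join is the least common multiple: lcm(1, 18) = 18.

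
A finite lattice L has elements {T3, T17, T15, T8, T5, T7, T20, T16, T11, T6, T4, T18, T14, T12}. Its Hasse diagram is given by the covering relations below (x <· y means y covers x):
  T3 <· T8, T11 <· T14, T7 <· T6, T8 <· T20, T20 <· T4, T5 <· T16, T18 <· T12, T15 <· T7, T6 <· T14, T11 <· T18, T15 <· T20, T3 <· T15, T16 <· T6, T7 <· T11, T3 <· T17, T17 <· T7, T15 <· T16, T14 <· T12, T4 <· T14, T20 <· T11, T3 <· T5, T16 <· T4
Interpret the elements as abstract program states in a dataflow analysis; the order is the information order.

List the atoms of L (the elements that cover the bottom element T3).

T15, T17, T5, T8

The atoms are exactly the elements that cover T3: T15, T17, T5, T8.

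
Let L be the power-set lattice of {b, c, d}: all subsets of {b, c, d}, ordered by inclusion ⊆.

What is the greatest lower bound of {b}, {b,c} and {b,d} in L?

Under ⊆, meet is intersection: {b} ∩ {b,c} ∩ {b,d} = {b}.

{b}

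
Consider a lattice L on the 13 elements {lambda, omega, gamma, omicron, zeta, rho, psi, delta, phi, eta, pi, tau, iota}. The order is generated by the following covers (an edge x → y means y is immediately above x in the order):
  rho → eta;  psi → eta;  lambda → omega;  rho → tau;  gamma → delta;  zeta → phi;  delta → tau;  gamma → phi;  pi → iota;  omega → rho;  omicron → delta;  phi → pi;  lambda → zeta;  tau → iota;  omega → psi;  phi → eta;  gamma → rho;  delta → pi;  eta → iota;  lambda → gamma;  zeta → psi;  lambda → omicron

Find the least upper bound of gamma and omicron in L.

delta

Common upper bounds of {gamma, omicron}: delta, iota, pi, tau.
The least among these is delta.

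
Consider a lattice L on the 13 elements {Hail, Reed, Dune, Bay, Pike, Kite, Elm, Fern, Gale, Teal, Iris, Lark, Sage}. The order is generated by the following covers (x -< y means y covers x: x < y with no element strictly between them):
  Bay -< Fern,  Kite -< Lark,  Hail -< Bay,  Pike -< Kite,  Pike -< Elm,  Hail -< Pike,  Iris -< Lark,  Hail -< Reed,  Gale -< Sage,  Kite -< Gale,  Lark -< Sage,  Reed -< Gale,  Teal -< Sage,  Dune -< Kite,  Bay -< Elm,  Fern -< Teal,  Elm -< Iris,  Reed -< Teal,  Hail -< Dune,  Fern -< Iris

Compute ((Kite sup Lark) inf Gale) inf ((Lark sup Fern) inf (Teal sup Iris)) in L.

Kite

Kite ∨ Lark = Lark
Lark ∧ Gale = Kite
Lark ∨ Fern = Lark
Teal ∨ Iris = Sage
Lark ∧ Sage = Lark
Kite ∧ Lark = Kite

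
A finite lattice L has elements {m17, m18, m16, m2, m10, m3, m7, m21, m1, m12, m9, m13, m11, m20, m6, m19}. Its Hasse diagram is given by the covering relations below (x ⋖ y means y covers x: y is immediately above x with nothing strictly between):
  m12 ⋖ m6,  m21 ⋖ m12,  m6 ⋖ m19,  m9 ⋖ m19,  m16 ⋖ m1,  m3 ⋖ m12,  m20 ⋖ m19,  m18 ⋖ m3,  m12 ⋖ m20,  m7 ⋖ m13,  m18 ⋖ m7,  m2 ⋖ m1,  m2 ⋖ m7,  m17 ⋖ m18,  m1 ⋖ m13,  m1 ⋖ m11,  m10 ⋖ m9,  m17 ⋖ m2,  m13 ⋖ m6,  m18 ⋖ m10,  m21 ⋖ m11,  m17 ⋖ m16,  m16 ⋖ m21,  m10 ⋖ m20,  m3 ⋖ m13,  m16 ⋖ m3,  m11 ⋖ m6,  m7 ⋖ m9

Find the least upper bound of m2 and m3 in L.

m13

Common upper bounds of {m2, m3}: m13, m19, m6.
The least among these is m13.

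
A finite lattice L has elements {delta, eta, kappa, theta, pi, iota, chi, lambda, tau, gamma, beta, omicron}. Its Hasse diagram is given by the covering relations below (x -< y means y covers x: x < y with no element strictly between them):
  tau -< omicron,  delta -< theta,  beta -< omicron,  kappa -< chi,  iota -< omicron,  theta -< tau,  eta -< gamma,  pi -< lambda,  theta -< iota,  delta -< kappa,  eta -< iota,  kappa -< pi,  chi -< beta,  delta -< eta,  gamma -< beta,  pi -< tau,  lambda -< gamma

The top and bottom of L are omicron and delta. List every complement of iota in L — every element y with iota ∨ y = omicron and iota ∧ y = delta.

Need y with iota ∨ y = omicron and iota ∧ y = delta.
Checking each element gives: chi, kappa, lambda, pi.

chi, kappa, lambda, pi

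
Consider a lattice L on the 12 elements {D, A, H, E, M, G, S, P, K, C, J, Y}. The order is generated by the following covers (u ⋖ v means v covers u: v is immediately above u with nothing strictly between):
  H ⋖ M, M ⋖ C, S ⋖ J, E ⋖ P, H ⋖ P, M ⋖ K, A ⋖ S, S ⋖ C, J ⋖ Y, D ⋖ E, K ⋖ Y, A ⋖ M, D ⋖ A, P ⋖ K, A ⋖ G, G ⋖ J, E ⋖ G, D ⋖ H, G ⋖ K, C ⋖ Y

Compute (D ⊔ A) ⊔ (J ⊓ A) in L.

A

D ∨ A = A
J ∧ A = A
A ∨ A = A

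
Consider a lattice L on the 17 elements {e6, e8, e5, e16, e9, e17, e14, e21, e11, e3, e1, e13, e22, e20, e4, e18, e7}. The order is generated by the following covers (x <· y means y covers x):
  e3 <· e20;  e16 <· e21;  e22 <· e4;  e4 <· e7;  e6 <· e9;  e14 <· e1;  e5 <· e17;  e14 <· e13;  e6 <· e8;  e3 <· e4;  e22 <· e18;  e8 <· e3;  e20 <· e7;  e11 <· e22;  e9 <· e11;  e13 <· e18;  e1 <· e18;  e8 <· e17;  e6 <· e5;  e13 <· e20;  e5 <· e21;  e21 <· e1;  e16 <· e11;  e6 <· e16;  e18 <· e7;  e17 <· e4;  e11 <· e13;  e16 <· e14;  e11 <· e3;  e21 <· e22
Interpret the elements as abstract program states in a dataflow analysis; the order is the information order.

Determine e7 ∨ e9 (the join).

e7

Common upper bounds of {e7, e9}: e7.
The least among these is e7.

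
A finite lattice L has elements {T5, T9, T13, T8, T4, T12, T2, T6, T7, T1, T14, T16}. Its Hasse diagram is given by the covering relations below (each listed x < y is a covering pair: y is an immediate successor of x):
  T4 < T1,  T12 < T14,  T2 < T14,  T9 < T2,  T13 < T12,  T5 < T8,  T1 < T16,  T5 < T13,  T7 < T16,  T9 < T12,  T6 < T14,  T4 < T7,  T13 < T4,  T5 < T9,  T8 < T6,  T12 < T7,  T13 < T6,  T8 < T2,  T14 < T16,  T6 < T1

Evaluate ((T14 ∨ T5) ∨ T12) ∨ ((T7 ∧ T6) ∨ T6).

T14 ∨ T5 = T14
T14 ∨ T12 = T14
T7 ∧ T6 = T13
T13 ∨ T6 = T6
T14 ∨ T6 = T14

T14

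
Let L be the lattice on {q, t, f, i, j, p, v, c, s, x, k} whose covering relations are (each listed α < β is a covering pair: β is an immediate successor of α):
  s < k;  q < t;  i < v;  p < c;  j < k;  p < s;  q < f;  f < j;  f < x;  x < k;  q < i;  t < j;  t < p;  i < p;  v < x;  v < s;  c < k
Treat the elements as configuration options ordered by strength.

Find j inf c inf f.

Common lower bounds of {j, c, f}: q.
The greatest among these is q.

q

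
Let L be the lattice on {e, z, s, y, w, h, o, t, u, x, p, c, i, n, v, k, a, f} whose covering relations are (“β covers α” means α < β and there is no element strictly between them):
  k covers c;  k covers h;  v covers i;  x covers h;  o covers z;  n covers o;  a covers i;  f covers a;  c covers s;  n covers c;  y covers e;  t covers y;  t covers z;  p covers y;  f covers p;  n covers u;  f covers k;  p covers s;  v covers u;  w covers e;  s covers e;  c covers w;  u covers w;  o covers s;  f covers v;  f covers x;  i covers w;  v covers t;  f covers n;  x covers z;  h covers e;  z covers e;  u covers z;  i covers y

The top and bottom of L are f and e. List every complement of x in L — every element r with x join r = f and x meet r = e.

a, c, i, p, s, w, y

Need r with x ∨ r = f and x ∧ r = e.
Checking each element gives: a, c, i, p, s, w, y.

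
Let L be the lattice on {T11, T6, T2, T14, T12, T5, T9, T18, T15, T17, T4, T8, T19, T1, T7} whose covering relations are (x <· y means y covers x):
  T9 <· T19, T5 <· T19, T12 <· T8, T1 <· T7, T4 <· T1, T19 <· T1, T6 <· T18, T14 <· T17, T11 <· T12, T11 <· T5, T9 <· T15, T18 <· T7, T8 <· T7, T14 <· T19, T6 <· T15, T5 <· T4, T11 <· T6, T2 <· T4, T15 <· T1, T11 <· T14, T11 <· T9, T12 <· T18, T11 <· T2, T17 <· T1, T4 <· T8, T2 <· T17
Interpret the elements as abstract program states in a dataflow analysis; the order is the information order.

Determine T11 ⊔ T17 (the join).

T17

Common upper bounds of {T11, T17}: T1, T17, T7.
The least among these is T17.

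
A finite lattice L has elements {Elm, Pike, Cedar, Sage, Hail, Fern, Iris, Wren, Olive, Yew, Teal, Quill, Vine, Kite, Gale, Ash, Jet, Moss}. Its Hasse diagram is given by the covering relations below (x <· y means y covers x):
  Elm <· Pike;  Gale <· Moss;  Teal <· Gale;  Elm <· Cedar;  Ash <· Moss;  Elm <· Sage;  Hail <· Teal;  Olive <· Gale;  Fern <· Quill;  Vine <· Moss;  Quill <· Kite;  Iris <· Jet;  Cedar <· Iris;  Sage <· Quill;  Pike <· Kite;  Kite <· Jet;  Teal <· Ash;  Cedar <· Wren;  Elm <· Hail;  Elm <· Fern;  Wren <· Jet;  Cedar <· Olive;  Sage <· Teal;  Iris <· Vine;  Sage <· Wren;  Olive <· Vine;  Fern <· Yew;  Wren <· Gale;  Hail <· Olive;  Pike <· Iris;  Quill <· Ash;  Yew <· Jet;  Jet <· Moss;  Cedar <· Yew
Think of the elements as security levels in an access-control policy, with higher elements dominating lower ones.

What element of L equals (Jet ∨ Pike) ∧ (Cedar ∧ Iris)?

Jet ∨ Pike = Jet
Cedar ∧ Iris = Cedar
Jet ∧ Cedar = Cedar

Cedar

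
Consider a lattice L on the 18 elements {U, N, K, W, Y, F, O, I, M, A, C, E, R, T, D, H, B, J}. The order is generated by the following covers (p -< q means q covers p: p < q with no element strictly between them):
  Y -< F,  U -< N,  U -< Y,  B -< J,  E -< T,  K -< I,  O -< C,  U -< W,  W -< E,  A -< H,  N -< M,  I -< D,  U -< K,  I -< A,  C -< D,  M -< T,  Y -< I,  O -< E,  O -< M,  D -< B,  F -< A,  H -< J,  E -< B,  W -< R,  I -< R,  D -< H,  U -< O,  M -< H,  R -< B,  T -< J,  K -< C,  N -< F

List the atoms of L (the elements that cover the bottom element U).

K, N, O, W, Y

The atoms are exactly the elements that cover U: K, N, O, W, Y.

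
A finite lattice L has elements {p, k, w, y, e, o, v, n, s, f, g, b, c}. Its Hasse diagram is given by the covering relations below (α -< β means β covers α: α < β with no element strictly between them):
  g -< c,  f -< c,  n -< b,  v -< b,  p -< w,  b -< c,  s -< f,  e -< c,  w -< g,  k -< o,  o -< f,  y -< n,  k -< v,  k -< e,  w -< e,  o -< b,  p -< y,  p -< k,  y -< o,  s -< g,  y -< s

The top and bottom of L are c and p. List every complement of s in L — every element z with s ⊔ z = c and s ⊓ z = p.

Need z with s ∨ z = c and s ∧ z = p.
Checking each element gives: e, v.

e, v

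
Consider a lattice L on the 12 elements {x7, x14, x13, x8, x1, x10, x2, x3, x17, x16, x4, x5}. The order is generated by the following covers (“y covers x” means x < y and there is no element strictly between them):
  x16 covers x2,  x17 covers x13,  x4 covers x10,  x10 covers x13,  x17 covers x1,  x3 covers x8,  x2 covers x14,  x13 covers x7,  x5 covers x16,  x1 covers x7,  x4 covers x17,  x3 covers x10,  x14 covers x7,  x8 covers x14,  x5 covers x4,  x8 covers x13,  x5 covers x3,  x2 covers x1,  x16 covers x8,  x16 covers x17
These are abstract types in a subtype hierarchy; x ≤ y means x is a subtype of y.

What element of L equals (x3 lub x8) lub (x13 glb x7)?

x3 ∨ x8 = x3
x13 ∧ x7 = x7
x3 ∨ x7 = x3

x3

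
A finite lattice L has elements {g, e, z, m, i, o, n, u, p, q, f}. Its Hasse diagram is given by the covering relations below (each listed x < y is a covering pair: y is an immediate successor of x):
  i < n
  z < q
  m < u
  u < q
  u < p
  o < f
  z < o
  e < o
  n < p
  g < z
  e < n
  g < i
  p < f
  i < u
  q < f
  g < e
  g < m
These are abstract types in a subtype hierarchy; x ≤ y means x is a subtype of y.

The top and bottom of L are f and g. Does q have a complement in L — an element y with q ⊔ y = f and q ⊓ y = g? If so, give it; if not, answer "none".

Need y with q ∨ y = f and q ∧ y = g.
Checking each element gives: e.

e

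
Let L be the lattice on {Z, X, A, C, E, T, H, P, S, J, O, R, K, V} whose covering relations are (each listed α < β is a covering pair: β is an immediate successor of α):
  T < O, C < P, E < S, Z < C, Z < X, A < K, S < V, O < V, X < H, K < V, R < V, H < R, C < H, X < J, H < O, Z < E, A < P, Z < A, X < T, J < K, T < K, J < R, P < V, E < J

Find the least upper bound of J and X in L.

J

Common upper bounds of {J, X}: J, K, R, V.
The least among these is J.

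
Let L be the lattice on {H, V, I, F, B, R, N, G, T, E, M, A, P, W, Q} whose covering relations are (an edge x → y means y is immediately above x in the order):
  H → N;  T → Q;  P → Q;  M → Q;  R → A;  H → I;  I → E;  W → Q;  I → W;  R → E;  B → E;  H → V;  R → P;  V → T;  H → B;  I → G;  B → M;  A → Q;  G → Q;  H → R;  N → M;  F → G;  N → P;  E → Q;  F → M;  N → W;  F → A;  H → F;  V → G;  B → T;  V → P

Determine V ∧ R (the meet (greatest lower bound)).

Common lower bounds of {V, R}: H.
The greatest among these is H.

H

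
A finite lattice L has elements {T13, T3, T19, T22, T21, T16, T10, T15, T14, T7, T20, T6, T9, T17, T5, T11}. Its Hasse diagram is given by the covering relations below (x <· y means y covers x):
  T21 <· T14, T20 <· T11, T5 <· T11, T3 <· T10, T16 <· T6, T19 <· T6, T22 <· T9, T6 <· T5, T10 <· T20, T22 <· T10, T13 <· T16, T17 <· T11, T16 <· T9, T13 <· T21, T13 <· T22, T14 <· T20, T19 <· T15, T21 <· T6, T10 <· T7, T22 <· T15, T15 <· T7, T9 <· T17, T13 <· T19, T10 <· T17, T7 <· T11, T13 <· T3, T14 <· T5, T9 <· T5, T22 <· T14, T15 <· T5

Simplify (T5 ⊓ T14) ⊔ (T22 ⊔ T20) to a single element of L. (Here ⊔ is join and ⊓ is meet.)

T20

T5 ∧ T14 = T14
T22 ∨ T20 = T20
T14 ∨ T20 = T20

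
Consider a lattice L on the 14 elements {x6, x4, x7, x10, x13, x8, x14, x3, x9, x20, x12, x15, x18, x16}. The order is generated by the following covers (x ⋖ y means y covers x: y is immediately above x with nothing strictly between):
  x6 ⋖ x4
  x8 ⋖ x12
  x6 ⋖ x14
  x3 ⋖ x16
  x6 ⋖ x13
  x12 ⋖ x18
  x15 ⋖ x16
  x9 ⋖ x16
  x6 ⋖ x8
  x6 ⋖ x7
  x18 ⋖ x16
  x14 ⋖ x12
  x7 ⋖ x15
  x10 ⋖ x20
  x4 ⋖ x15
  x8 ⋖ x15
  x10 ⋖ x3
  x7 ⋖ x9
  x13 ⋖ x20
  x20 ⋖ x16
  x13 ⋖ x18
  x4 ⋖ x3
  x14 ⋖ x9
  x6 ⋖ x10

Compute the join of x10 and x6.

x10

Common upper bounds of {x10, x6}: x10, x16, x20, x3.
The least among these is x10.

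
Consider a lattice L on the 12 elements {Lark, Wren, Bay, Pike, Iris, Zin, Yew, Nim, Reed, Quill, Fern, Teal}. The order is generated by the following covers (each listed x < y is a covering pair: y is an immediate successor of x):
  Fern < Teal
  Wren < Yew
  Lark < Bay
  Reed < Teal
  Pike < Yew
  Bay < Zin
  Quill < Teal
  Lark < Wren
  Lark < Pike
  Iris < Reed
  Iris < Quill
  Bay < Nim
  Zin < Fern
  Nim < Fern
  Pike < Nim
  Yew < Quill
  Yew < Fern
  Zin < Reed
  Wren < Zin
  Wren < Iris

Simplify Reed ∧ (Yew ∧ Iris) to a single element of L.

Yew ∧ Iris = Wren
Reed ∧ Wren = Wren

Wren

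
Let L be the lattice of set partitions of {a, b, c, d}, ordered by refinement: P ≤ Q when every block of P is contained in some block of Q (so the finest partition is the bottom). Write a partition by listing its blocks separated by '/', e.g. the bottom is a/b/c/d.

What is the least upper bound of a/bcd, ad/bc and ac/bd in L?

abcd

The join of a/bcd, ad/bc, ac/bd merges any blocks that overlap across the partitions, giving abcd.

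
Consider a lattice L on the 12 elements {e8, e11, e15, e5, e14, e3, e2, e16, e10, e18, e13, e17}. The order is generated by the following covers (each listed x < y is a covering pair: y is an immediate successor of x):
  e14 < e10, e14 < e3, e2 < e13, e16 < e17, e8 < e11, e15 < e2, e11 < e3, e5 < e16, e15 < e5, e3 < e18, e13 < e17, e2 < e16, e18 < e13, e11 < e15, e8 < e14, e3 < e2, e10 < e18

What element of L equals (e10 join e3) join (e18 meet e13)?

e10 ∨ e3 = e18
e18 ∧ e13 = e18
e18 ∨ e18 = e18

e18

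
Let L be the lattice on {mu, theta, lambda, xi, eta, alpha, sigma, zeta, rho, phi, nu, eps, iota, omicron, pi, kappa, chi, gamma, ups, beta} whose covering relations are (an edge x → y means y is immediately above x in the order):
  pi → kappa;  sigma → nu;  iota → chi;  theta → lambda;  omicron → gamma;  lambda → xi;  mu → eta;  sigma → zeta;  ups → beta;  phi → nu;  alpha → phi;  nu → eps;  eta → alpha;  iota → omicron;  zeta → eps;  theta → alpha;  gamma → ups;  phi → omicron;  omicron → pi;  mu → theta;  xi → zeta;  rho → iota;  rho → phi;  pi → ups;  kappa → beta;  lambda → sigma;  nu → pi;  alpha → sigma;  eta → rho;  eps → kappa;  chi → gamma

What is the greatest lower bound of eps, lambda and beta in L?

lambda

Common lower bounds of {eps, lambda, beta}: lambda, mu, theta.
The greatest among these is lambda.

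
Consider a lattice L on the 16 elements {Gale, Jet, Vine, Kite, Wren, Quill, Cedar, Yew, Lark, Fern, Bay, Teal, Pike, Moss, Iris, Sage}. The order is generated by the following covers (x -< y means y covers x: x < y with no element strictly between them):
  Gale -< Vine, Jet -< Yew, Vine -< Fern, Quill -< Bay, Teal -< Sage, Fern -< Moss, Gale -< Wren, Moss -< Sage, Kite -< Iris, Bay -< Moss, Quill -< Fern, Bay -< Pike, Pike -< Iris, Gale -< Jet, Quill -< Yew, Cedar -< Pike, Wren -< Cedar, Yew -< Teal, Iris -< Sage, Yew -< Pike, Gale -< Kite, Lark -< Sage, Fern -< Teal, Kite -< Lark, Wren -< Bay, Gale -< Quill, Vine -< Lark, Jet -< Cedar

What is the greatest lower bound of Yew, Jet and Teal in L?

Jet

Common lower bounds of {Yew, Jet, Teal}: Gale, Jet.
The greatest among these is Jet.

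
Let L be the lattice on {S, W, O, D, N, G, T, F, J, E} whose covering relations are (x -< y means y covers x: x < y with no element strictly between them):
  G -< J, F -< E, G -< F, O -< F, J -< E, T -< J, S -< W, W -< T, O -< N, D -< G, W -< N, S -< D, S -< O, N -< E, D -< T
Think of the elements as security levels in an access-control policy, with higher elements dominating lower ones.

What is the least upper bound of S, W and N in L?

N

Common upper bounds of {S, W, N}: E, N.
The least among these is N.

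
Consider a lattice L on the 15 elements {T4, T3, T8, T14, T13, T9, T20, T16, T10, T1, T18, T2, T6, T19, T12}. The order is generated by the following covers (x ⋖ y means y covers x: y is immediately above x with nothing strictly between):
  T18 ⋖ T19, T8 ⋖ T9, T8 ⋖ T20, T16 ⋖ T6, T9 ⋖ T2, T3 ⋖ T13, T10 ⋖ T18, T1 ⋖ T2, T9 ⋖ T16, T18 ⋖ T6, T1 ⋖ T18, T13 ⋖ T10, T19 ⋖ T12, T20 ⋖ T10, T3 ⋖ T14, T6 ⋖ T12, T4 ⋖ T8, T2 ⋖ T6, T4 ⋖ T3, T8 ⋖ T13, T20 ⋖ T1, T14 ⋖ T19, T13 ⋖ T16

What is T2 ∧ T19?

T1

Common lower bounds of {T2, T19}: T1, T20, T4, T8.
The greatest among these is T1.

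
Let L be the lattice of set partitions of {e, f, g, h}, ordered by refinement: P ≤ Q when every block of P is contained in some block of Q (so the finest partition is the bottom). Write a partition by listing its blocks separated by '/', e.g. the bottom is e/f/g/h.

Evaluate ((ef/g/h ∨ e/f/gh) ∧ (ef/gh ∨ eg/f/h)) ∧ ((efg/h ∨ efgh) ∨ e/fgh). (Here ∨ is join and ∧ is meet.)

ef/g/h ∨ e/f/gh = ef/gh
ef/gh ∨ eg/f/h = efgh
ef/gh ∧ efgh = ef/gh
efg/h ∨ efgh = efgh
efgh ∨ e/fgh = efgh
ef/gh ∧ efgh = ef/gh

ef/gh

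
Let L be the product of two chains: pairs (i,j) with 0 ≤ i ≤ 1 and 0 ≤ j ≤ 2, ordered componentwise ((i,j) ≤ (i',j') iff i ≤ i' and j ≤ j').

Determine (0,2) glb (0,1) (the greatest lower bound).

(0,1)

Common lower bounds of {(0,2), (0,1)}: (0,0), (0,1).
The greatest among these is (0,1).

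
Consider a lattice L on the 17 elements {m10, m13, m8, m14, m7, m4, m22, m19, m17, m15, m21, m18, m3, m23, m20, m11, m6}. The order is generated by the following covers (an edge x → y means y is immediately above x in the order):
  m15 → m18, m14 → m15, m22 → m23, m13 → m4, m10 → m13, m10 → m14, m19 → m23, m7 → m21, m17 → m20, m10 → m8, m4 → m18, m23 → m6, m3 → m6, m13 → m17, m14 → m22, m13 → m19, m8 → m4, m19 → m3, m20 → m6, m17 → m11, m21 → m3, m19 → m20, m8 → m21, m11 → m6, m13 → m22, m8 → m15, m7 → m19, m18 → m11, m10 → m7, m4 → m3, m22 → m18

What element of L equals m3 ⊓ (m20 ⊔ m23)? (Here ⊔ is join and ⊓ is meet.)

m3

m20 ∨ m23 = m6
m3 ∧ m6 = m3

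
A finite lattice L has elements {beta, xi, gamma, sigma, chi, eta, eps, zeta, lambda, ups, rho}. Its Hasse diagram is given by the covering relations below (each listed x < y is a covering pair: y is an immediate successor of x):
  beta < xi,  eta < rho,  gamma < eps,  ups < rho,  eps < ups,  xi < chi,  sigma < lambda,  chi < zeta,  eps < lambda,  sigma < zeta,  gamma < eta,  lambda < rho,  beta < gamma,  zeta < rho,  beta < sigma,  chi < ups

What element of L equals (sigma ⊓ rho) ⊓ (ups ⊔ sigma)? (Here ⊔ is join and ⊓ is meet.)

sigma

sigma ∧ rho = sigma
ups ∨ sigma = rho
sigma ∧ rho = sigma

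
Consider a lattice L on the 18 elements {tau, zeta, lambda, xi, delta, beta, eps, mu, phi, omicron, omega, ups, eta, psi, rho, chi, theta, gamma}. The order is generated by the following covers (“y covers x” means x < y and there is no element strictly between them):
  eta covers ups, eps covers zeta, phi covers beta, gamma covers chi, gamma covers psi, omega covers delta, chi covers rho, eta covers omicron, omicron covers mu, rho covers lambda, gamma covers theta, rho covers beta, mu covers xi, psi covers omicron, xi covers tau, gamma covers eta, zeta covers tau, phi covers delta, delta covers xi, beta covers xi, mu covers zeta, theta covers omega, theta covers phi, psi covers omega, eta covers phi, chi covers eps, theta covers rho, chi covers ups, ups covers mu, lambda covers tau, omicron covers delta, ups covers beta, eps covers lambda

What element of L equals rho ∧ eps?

lambda

rho ∧ eps = lambda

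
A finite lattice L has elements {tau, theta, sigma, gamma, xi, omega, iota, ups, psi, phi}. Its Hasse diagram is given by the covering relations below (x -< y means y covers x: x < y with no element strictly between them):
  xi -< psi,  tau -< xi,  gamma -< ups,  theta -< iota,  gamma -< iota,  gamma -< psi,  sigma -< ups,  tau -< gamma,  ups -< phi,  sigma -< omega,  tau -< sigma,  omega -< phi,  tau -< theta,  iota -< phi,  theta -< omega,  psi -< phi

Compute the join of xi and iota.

Common upper bounds of {xi, iota}: phi.
The least among these is phi.

phi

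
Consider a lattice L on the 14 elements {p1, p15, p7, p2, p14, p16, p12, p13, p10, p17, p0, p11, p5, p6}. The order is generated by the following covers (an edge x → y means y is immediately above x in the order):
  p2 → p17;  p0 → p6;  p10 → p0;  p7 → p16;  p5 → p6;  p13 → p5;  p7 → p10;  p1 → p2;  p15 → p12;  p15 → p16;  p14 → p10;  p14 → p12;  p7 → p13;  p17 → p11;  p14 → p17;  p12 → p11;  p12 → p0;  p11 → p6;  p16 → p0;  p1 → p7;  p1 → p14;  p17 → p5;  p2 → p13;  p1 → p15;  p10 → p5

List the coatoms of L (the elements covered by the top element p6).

p0, p11, p5

The coatoms are exactly the elements covered by p6: p0, p11, p5.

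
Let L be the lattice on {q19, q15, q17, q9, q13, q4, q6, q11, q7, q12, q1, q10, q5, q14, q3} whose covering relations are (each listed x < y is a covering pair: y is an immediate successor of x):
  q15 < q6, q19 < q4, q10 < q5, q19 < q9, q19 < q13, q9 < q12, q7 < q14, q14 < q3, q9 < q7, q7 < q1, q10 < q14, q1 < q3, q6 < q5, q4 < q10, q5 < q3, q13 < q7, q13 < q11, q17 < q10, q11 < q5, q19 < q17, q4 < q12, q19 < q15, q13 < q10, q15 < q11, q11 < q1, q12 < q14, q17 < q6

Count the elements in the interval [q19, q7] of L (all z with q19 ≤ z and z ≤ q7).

The interval [q19, q7] = {q13, q19, q7, q9}, which has 4 elements.

4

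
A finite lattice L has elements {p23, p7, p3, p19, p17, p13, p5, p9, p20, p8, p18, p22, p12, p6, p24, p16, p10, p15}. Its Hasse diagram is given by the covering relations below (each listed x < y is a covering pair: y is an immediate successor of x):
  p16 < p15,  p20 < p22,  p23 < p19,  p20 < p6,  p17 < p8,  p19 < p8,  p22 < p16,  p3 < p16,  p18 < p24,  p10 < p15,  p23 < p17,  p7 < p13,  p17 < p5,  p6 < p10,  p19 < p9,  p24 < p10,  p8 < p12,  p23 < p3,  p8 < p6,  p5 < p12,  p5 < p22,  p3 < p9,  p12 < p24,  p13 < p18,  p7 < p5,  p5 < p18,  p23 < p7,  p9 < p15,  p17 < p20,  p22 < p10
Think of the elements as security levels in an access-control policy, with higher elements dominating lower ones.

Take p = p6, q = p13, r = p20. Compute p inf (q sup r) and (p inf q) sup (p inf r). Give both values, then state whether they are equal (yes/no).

q sup r = p10, so p inf (q sup r) = p6 inf p10 = p6.
p inf q = p23 and p inf r = p20, so (p inf q) sup (p inf r) = p23 sup p20 = p20.
Equal: no.

p6; p20; no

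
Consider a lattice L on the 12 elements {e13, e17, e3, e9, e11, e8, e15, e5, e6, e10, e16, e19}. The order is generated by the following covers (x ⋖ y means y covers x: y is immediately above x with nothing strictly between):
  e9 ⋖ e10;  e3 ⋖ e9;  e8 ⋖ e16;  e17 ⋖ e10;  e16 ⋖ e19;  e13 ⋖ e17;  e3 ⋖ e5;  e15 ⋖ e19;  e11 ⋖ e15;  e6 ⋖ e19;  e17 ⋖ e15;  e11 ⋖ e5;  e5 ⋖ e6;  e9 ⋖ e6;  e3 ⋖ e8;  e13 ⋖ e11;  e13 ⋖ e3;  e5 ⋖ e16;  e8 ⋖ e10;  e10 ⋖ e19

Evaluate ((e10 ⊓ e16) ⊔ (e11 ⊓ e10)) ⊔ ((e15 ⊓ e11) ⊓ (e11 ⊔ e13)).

e16

e10 ∧ e16 = e8
e11 ∧ e10 = e13
e8 ∨ e13 = e8
e15 ∧ e11 = e11
e11 ∨ e13 = e11
e11 ∧ e11 = e11
e8 ∨ e11 = e16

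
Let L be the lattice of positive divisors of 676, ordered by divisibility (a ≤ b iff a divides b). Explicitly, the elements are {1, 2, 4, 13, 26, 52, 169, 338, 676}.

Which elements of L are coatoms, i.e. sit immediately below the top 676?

The coatoms are exactly the elements covered by 676: 338, 52.

338, 52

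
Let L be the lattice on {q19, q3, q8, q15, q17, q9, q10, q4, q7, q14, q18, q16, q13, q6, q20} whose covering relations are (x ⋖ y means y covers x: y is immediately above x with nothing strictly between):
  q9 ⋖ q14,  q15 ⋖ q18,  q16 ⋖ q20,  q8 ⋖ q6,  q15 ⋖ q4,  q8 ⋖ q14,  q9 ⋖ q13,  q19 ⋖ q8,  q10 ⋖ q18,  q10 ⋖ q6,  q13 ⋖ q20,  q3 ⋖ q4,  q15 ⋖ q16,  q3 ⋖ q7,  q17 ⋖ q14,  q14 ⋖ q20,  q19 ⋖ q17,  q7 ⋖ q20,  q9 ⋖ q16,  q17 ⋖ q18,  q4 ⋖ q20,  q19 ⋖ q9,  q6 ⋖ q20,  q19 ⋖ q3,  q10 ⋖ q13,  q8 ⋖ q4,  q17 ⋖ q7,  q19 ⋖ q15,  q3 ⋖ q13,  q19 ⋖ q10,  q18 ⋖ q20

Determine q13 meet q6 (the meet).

q10

Common lower bounds of {q13, q6}: q10, q19.
The greatest among these is q10.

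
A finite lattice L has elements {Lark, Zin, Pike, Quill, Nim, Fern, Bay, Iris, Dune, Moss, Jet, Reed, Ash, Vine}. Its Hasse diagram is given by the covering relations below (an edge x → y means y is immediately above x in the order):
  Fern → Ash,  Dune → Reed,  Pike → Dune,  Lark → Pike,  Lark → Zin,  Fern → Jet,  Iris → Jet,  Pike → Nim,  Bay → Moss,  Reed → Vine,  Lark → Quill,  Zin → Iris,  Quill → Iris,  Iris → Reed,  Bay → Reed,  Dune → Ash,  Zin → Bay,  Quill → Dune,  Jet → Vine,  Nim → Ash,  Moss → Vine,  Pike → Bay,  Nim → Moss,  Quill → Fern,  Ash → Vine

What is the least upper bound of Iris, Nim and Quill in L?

Common upper bounds of {Iris, Nim, Quill}: Vine.
The least among these is Vine.

Vine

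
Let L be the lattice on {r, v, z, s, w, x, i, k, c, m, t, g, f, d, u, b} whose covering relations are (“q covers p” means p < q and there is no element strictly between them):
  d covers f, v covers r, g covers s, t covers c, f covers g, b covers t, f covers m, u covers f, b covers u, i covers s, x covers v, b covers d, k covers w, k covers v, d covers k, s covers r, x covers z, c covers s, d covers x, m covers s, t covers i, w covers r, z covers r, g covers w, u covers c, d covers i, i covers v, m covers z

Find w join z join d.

Common upper bounds of {w, z, d}: b, d.
The least among these is d.

d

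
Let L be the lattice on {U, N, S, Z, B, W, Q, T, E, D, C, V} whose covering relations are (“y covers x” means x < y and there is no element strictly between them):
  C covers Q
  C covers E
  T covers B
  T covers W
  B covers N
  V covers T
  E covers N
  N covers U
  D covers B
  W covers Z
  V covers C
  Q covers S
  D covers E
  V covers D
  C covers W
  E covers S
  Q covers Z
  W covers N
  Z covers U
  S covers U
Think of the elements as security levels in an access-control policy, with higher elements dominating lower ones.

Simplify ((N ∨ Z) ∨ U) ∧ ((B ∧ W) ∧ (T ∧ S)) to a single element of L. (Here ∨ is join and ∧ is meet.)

U

N ∨ Z = W
W ∨ U = W
B ∧ W = N
T ∧ S = U
N ∧ U = U
W ∧ U = U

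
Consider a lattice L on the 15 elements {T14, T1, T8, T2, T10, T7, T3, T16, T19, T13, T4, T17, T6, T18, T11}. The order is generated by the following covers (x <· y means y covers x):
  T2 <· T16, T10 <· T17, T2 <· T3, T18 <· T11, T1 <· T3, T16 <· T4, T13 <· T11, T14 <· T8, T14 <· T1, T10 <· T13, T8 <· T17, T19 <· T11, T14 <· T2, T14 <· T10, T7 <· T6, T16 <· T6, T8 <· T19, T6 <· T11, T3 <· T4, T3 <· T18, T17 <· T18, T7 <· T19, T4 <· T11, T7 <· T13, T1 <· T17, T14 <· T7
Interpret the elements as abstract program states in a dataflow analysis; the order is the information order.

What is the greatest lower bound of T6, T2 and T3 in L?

T2

Common lower bounds of {T6, T2, T3}: T14, T2.
The greatest among these is T2.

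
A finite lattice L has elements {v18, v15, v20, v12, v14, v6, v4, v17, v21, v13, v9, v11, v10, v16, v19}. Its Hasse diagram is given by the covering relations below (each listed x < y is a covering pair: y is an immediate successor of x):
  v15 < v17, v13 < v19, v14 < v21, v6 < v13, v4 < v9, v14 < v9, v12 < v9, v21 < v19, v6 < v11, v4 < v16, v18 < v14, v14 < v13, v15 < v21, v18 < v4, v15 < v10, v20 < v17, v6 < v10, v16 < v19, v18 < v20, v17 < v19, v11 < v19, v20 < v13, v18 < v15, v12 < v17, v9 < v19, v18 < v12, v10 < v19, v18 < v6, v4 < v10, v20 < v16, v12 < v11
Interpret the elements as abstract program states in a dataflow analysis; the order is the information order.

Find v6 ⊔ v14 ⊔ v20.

Common upper bounds of {v6, v14, v20}: v13, v19.
The least among these is v13.

v13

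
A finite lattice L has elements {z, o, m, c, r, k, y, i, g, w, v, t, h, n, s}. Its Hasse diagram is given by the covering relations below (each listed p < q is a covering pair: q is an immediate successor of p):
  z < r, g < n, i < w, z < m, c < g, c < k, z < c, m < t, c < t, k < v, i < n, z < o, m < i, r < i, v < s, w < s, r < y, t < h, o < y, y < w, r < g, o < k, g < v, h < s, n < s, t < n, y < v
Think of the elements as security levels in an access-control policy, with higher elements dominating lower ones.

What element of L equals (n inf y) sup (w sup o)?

n ∧ y = r
w ∨ o = w
r ∨ w = w

w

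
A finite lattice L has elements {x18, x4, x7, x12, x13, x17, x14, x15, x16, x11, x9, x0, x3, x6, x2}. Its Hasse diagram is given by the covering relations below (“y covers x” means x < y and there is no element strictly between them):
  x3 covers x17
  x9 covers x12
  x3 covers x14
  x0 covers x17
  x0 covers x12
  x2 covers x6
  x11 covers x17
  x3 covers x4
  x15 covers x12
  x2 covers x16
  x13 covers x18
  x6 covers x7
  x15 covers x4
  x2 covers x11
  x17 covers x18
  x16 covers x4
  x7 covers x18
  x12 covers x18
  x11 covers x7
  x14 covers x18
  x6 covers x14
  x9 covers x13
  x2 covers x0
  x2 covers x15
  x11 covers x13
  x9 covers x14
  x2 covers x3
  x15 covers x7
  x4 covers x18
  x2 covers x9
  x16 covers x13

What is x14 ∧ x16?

x18

Common lower bounds of {x14, x16}: x18.
The greatest among these is x18.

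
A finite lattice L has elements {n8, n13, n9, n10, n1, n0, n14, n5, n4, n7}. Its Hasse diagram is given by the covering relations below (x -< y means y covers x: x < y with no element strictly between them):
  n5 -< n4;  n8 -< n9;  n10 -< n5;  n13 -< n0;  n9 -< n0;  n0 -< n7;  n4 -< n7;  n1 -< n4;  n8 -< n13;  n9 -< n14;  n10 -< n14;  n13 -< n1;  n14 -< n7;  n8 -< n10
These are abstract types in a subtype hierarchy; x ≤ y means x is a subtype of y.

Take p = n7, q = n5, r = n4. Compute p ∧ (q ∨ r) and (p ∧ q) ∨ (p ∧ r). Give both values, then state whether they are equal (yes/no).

n4; n4; yes

q ∨ r = n4, so p ∧ (q ∨ r) = n7 ∧ n4 = n4.
p ∧ q = n5 and p ∧ r = n4, so (p ∧ q) ∨ (p ∧ r) = n5 ∨ n4 = n4.
Equal: yes.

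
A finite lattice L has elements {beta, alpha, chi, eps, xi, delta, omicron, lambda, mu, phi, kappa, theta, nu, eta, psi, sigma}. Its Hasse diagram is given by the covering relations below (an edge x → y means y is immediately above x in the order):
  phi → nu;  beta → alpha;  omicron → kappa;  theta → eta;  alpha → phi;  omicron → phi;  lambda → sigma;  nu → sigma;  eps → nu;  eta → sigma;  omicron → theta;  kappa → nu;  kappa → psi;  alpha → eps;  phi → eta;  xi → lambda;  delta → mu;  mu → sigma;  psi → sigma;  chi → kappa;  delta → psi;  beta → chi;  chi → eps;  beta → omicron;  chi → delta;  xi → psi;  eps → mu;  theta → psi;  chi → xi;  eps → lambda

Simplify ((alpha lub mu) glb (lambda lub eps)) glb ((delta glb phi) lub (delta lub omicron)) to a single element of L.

chi

alpha ∨ mu = mu
lambda ∨ eps = lambda
mu ∧ lambda = eps
delta ∧ phi = beta
delta ∨ omicron = psi
beta ∨ psi = psi
eps ∧ psi = chi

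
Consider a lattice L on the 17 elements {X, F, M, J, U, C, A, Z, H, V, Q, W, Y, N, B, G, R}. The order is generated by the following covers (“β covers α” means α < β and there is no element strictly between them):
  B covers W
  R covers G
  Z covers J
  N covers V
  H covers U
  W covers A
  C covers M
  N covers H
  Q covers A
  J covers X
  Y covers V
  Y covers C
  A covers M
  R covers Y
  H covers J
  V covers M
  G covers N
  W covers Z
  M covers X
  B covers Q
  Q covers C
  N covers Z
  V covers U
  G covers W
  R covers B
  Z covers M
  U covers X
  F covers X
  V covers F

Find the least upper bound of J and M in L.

Common upper bounds of {J, M}: B, G, N, R, W, Z.
The least among these is Z.

Z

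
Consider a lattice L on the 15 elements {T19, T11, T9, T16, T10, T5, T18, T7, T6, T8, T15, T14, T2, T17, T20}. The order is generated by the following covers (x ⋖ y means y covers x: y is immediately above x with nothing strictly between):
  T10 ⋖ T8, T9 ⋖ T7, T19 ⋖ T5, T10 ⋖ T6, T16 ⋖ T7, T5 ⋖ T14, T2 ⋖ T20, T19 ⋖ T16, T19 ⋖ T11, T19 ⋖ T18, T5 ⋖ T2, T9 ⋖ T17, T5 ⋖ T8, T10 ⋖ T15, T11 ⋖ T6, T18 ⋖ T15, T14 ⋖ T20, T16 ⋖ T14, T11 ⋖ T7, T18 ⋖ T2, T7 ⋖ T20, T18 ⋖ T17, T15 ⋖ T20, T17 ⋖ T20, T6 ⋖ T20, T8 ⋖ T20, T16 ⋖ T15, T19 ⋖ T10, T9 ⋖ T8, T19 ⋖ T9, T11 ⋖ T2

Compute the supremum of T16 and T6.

T20

Common upper bounds of {T16, T6}: T20.
The least among these is T20.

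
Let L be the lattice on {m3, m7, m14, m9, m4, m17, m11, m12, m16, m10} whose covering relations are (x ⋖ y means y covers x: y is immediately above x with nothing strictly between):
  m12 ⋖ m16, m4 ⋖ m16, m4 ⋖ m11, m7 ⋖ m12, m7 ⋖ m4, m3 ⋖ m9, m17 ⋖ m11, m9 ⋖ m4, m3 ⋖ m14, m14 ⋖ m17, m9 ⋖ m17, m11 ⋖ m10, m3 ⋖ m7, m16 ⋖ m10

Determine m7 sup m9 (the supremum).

Common upper bounds of {m7, m9}: m10, m11, m16, m4.
The least among these is m4.

m4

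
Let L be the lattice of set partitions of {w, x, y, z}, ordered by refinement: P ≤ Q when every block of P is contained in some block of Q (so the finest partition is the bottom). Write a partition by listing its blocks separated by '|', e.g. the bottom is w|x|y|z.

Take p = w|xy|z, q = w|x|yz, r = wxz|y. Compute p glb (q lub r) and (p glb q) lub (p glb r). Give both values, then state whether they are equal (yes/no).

w|xy|z; w|x|y|z; no

q lub r = wxyz, so p glb (q lub r) = w|xy|z glb wxyz = w|xy|z.
p glb q = w|x|y|z and p glb r = w|x|y|z, so (p glb q) lub (p glb r) = w|x|y|z lub w|x|y|z = w|x|y|z.
Equal: no.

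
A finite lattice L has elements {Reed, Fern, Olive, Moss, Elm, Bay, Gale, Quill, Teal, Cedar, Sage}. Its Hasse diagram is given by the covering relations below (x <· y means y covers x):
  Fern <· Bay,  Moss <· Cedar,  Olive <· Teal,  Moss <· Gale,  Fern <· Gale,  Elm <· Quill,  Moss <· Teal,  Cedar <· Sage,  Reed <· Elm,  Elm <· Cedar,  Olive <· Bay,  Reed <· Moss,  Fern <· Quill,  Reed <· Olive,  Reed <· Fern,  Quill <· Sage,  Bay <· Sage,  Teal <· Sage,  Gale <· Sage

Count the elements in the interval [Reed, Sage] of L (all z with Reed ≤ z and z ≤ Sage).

The interval [Reed, Sage] = {Bay, Cedar, Elm, Fern, Gale, Moss, Olive, Quill, Reed, Sage, Teal}, which has 11 elements.

11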